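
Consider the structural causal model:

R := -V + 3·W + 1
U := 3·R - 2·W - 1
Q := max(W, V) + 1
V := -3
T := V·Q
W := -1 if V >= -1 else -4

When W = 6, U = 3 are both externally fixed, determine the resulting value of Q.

The joint intervention fixes W = 6, U = 3, removing each variable's own equation.
Q = max(W, V) + 1  [with W=6, V=-3]  = 7

7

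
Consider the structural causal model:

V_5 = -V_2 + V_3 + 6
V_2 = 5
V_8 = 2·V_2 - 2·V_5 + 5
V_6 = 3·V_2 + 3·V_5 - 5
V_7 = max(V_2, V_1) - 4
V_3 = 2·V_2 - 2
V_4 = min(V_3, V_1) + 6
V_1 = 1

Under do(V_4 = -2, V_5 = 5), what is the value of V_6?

25

The joint intervention fixes V_4 = -2, V_5 = 5, removing each variable's own equation.
V_6 = 3·V_2 + 3·V_5 - 5  [with V_2=5, V_5=5]  = 25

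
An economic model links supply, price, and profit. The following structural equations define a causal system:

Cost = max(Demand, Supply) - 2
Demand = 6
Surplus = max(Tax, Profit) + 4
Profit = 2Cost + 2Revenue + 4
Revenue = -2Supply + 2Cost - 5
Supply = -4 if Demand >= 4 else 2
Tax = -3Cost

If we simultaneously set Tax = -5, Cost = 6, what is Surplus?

The joint intervention fixes Tax = -5, Cost = 6, removing each variable's own equation.
Supply = -4 if Demand >= 4 else 2  [with Demand=6]  = -4
Revenue = -2Supply + 2Cost - 5  [with Supply=-4, Cost=6]  = 15
Profit = 2Cost + 2Revenue + 4  [with Cost=6, Revenue=15]  = 46
Surplus = max(Tax, Profit) + 4  [with Tax=-5, Profit=46]  = 50

50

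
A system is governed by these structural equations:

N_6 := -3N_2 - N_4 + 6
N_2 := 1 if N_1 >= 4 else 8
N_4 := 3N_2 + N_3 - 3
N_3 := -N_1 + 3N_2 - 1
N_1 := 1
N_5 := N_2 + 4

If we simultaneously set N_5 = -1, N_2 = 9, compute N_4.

Setting N_5 = -1, N_2 = 9 by intervention discards those variables' equations.
N_3 = -N_1 + 3N_2 - 1  [with N_1=1, N_2=9]  = 25
N_4 = 3N_2 + N_3 - 3  [with N_2=9, N_3=25]  = 49

49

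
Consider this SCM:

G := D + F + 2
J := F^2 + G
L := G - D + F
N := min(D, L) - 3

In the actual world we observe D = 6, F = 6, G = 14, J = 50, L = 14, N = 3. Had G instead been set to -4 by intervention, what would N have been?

The intervention breaks the incoming arrows to G: G := D + F + 2 no longer applies, and G = -4.
L = G - D + F  [with G=-4, D=6, F=6]  = -4
N = min(D, L) - 3  [with D=6, L=-4]  = -7

-7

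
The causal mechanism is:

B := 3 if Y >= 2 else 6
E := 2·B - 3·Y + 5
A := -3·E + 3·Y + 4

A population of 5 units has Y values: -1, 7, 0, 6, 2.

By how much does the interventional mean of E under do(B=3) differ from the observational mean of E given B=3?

do(B=3) breaks B's dependence on Y. With B=3 fixed, E across the units is 14, -10, 11, -7, 5, mean 2.6.
Observing B=3 restricts to units where B's equation naturally yields 3: Y ∈ {7, 6, 2}. In that subpopulation E = -10, -7, 5, mean -4.
Difference = 2.6 − (-4) = 6.6.

6.6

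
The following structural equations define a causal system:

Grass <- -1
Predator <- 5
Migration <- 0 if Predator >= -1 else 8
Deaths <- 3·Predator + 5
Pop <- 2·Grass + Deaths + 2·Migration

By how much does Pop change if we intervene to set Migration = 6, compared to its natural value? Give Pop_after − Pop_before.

12

Intervening sets Migration = 6 and removes its equation (Migration <- 0 if Predator >= -1 else 8).
Deaths = 3·Predator + 5  [with Predator=5]  = 20
Pop = 2·Grass + Deaths + 2·Migration  [with Grass=-1, Deaths=20, Migration=6]  = 30
Without intervention: Deaths = 3·Predator + 5  [with Predator=5]  = 20; Migration = 0 if Predator >= -1 else 8  [with Predator=5]  = 0; Pop = 2·Grass + Deaths + 2·Migration  [with Grass=-1, Deaths=20, Migration=0]  = 18.
Change = 30 − 18 = 12.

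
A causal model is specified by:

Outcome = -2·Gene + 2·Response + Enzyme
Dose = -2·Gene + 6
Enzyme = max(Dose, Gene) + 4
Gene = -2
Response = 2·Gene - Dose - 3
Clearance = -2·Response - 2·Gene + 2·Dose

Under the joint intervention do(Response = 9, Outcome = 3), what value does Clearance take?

6

Setting Response = 9, Outcome = 3 by intervention discards those variables' equations.
Dose = -2·Gene + 6  [with Gene=-2]  = 10
Clearance = -2·Response - 2·Gene + 2·Dose  [with Response=9, Gene=-2, Dose=10]  = 6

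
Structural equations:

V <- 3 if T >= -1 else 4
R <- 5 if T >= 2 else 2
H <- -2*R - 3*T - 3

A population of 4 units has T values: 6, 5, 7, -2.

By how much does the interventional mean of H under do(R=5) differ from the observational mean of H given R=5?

6

do(R=5) breaks R's dependence on T. With R=5 fixed, H across the units is -31, -28, -34, -7, mean -25.
Observing R=5 restricts to units where R's equation naturally yields 5: T ∈ {6, 5, 7}. In that subpopulation H = -31, -28, -34, mean -31.
Difference = -25 − (-31) = 6.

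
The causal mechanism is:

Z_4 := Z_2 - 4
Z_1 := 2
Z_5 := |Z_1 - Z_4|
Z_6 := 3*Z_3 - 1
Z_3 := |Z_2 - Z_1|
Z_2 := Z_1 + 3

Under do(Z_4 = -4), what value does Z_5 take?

Intervening sets Z_4 = -4 and removes its equation (Z_4 := Z_2 - 4).
Z_5 = |Z_1 - Z_4|  [with Z_1=2, Z_4=-4]  = 6

6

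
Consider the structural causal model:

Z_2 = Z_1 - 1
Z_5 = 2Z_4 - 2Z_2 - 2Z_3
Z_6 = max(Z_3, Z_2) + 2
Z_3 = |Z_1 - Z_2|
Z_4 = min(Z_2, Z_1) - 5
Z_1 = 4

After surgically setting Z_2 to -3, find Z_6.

Under do(Z_2=-3), the mechanism Z_2 = Z_1 - 1 is discarded; Z_2 is fixed at -3.
Z_3 = |Z_1 - Z_2|  [with Z_1=4, Z_2=-3]  = 7
Z_6 = max(Z_3, Z_2) + 2  [with Z_3=7, Z_2=-3]  = 9

9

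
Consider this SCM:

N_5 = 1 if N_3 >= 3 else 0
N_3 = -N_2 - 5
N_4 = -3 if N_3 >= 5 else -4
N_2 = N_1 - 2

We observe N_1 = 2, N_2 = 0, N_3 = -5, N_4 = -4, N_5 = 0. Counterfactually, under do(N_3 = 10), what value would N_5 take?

1

do(N_3=10) replaces the equation N_3 = -N_2 - 5 with the constant N_3 = 10.
N_5 = 1 if N_3 >= 3 else 0  [with N_3=10]  = 1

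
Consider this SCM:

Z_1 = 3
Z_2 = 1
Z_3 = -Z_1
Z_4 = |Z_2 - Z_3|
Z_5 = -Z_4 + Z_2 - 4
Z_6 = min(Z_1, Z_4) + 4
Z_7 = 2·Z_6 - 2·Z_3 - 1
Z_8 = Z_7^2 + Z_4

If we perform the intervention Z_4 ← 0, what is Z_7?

The intervention breaks the incoming arrows to Z_4: Z_4 = |Z_2 - Z_3| no longer applies, and Z_4 = 0.
Z_3 = -Z_1  [with Z_1=3]  = -3
Z_6 = min(Z_1, Z_4) + 4  [with Z_1=3, Z_4=0]  = 4
Z_7 = 2·Z_6 - 2·Z_3 - 1  [with Z_6=4, Z_3=-3]  = 13

13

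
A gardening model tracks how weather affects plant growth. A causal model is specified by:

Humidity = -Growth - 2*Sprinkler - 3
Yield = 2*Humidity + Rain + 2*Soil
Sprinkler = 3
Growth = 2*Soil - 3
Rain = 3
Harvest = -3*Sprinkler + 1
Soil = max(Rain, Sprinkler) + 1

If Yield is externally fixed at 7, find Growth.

do(Yield=7) replaces the equation Yield = 2*Humidity + Rain + 2*Soil with the constant Yield = 7.
No directed path runs from Yield to Growth, so Growth keeps its natural value.
Soil = max(Rain, Sprinkler) + 1  [with Rain=3, Sprinkler=3]  = 4
Growth = 2*Soil - 3  [with Soil=4]  = 5

5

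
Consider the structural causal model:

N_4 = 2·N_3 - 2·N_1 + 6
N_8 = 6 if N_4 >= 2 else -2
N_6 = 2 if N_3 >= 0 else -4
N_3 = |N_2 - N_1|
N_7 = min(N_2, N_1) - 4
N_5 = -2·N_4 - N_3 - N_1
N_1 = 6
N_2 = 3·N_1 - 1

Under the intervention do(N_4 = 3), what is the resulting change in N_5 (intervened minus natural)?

26

Intervening sets N_4 = 3 and removes its equation (N_4 = 2·N_3 - 2·N_1 + 6).
N_2 = 3·N_1 - 1  [with N_1=6]  = 17
N_3 = |N_2 - N_1|  [with N_2=17, N_1=6]  = 11
N_5 = -2·N_4 - N_3 - N_1  [with N_4=3, N_3=11, N_1=6]  = -23
Without intervention: N_2 = 3·N_1 - 1  [with N_1=6]  = 17; N_3 = |N_2 - N_1|  [with N_2=17, N_1=6]  = 11; N_4 = 2·N_3 - 2·N_1 + 6  [with N_3=11, N_1=6]  = 16; N_5 = -2·N_4 - N_3 - N_1  [with N_4=16, N_3=11, N_1=6]  = -49.
Change = -23 − (-49) = 26.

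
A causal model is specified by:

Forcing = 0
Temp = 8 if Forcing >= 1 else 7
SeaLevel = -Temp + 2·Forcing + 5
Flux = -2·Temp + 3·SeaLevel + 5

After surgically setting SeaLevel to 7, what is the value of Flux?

12

The intervention breaks the incoming arrows to SeaLevel: SeaLevel = -Temp + 2·Forcing + 5 no longer applies, and SeaLevel = 7.
Temp = 8 if Forcing >= 1 else 7  [with Forcing=0]  = 7
Flux = -2·Temp + 3·SeaLevel + 5  [with Temp=7, SeaLevel=7]  = 12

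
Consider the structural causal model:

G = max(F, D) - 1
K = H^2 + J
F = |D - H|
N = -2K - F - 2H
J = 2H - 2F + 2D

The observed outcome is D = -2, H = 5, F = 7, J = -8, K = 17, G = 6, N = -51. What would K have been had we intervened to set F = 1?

do(F=1) replaces the equation F = |D - H| with the constant F = 1.
J = 2H - 2F + 2D  [with H=5, F=1, D=-2]  = 4
K = H^2 + J  [with H=5, J=4]  = 29

29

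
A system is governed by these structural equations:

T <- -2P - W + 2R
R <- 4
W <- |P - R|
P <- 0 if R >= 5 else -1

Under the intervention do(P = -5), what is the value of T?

9

Under do(P=-5), the mechanism P <- 0 if R >= 5 else -1 is discarded; P is fixed at -5.
W = |P - R|  [with P=-5, R=4]  = 9
T = -2P - W + 2R  [with P=-5, W=9, R=4]  = 9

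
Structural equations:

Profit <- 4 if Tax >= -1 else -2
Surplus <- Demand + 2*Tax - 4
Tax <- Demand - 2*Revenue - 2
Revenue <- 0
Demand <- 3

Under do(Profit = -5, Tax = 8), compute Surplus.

The joint intervention fixes Profit = -5, Tax = 8, removing each variable's own equation.
Surplus = Demand + 2*Tax - 4  [with Demand=3, Tax=8]  = 15

15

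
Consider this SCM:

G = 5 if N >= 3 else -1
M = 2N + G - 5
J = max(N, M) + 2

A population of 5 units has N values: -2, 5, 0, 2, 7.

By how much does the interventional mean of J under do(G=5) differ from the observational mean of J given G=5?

-6.8

The intervention sets G=5 in all 5 units regardless of N. Recomputing J per unit gives 0, 12, 2, 6, 16; average 7.2.
Observing G=5 restricts to units where G's equation naturally yields 5: N ∈ {5, 7}. In that subpopulation J = 12, 16, mean 14.
Difference = 7.2 − 14 = -6.8.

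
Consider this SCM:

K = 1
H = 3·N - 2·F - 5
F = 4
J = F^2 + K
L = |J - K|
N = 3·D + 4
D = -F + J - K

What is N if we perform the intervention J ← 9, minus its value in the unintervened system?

-24

The intervention breaks the incoming arrows to J: J = F^2 + K no longer applies, and J = 9.
D = -F + J - K  [with F=4, J=9, K=1]  = 4
N = 3·D + 4  [with D=4]  = 16
Without intervention: J = F^2 + K  [with F=4, K=1]  = 17; D = -F + J - K  [with F=4, J=17, K=1]  = 12; N = 3·D + 4  [with D=12]  = 40.
Change = 16 − 40 = -24.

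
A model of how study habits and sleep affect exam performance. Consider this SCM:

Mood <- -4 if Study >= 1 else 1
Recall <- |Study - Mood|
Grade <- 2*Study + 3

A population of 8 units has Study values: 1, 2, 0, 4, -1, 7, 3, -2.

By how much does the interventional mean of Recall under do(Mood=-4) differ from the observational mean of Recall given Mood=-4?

-1.65

do(Mood=-4) breaks Mood's dependence on Study. With Mood=-4 fixed, Recall across the units is 5, 6, 4, 8, 3, 11, 7, 2, mean 5.75.
Observing Mood=-4 restricts to units where Mood's equation naturally yields -4: Study ∈ {1, 2, 4, 7, 3}. In that subpopulation Recall = 5, 6, 8, 11, 7, mean 7.4.
Difference = 5.75 − 7.4 = -1.65.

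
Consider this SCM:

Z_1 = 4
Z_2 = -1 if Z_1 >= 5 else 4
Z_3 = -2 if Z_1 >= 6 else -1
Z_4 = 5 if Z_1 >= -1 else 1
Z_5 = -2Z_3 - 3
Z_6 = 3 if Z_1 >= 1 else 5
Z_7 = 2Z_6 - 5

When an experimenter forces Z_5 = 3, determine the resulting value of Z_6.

The intervention breaks the incoming arrows to Z_5: Z_5 = -2Z_3 - 3 no longer applies, and Z_5 = 3.
Since Z_6 is not a descendant of the intervened variable, it is unaffected.
Z_6 = 3 if Z_1 >= 1 else 5  [with Z_1=4]  = 3

3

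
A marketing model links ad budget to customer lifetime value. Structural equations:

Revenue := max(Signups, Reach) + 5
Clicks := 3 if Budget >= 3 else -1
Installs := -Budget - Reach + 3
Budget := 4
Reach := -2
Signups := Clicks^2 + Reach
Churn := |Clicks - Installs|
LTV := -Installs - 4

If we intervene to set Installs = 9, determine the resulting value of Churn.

6

Under do(Installs=9), the mechanism Installs := -Budget - Reach + 3 is discarded; Installs is fixed at 9.
Clicks = 3 if Budget >= 3 else -1  [with Budget=4]  = 3
Churn = |Clicks - Installs|  [with Clicks=3, Installs=9]  = 6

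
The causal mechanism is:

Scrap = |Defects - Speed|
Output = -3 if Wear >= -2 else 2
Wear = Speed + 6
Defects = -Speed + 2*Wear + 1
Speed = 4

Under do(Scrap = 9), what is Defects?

Under do(Scrap=9), the mechanism Scrap = |Defects - Speed| is discarded; Scrap is fixed at 9.
Since Defects is not a descendant of the intervened variable, it is unaffected.
Wear = Speed + 6  [with Speed=4]  = 10
Defects = -Speed + 2*Wear + 1  [with Speed=4, Wear=10]  = 17

17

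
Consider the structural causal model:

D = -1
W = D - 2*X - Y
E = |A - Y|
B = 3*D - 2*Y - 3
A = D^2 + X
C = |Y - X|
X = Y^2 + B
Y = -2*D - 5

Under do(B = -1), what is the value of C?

11

do(B=-1) replaces the equation B = 3*D - 2*Y - 3 with the constant B = -1.
Y = -2*D - 5  [with D=-1]  = -3
X = Y^2 + B  [with Y=-3, B=-1]  = 8
C = |Y - X|  [with Y=-3, X=8]  = 11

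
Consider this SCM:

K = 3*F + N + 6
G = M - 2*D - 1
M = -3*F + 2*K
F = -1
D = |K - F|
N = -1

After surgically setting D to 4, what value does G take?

-2

The intervention breaks the incoming arrows to D: D = |K - F| no longer applies, and D = 4.
K = 3*F + N + 6  [with F=-1, N=-1]  = 2
M = -3*F + 2*K  [with F=-1, K=2]  = 7
G = M - 2*D - 1  [with M=7, D=4]  = -2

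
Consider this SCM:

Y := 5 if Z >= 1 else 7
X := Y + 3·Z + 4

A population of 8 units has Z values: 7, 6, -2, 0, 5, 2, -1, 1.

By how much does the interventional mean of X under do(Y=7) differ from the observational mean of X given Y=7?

9.75

do(Y=7) breaks Y's dependence on Z. With Y=7 fixed, X across the units is 32, 29, 5, 11, 26, 17, 8, 14, mean 17.75.
Observing Y=7 restricts to units where Y's equation naturally yields 7: Z ∈ {-2, 0, -1}. In that subpopulation X = 5, 11, 8, mean 8.
Difference = 17.75 − 8 = 9.75.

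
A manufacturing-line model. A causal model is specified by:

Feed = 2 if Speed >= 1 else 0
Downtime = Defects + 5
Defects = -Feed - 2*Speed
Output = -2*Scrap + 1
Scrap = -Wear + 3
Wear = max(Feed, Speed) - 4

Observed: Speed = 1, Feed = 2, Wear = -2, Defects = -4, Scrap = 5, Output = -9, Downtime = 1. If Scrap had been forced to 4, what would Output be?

-7

The intervention breaks the incoming arrows to Scrap: Scrap = -Wear + 3 no longer applies, and Scrap = 4.
Output = -2*Scrap + 1  [with Scrap=4]  = -7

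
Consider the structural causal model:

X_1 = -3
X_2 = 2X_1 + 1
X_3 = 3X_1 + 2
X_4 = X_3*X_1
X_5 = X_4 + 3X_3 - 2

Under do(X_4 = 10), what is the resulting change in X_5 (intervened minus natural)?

Intervening sets X_4 = 10 and removes its equation (X_4 = X_3*X_1).
X_3 = 3X_1 + 2  [with X_1=-3]  = -7
X_5 = X_4 + 3X_3 - 2  [with X_4=10, X_3=-7]  = -13
Without intervention: X_3 = 3X_1 + 2  [with X_1=-3]  = -7; X_4 = X_3*X_1  [with X_3=-7, X_1=-3]  = 21; X_5 = X_4 + 3X_3 - 2  [with X_4=21, X_3=-7]  = -2.
Change = -13 − (-2) = -11.

-11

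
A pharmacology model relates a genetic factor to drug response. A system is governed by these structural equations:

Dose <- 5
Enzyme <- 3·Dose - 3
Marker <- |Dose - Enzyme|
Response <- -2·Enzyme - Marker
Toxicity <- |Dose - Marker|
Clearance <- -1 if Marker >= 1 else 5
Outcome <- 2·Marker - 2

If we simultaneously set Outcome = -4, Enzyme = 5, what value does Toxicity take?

5

The joint intervention fixes Outcome = -4, Enzyme = 5, removing each variable's own equation.
Marker = |Dose - Enzyme|  [with Dose=5, Enzyme=5]  = 0
Toxicity = |Dose - Marker|  [with Dose=5, Marker=0]  = 5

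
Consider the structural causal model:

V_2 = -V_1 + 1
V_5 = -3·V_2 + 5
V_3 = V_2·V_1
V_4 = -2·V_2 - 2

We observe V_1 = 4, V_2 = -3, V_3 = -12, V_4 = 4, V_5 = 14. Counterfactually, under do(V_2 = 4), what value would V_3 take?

16

The intervention breaks the incoming arrows to V_2: V_2 = -V_1 + 1 no longer applies, and V_2 = 4.
V_3 = V_2·V_1  [with V_2=4, V_1=4]  = 16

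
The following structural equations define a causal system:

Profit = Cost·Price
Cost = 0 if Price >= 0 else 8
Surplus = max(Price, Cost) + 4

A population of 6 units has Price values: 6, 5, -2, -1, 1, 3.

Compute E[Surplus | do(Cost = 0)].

6.5

The intervention sets Cost=0 in all 6 units regardless of Price. Recomputing Surplus per unit gives 10, 9, 4, 4, 5, 7; average 6.5.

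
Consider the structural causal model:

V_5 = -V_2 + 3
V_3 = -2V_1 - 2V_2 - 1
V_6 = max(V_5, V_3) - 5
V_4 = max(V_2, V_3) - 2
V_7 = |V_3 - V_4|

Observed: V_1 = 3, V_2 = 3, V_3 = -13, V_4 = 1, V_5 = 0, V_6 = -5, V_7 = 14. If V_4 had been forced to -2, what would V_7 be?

11

The intervention breaks the incoming arrows to V_4: V_4 = max(V_2, V_3) - 2 no longer applies, and V_4 = -2.
V_3 = -2V_1 - 2V_2 - 1  [with V_1=3, V_2=3]  = -13
V_7 = |V_3 - V_4|  [with V_3=-13, V_4=-2]  = 11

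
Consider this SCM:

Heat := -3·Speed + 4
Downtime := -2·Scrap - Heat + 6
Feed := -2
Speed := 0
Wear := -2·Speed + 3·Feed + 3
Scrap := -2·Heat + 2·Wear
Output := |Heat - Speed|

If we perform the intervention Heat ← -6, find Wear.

The intervention breaks the incoming arrows to Heat: Heat := -3·Speed + 4 no longer applies, and Heat = -6.
Wear is not downstream of the intervention, so its value is determined by the original equations.
Wear = -2·Speed + 3·Feed + 3  [with Speed=0, Feed=-2]  = -3

-3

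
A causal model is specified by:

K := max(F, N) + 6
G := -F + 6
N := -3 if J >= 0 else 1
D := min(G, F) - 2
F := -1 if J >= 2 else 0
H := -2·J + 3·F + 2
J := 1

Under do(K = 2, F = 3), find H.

The joint intervention fixes K = 2, F = 3, removing each variable's own equation.
H = -2·J + 3·F + 2  [with J=1, F=3]  = 9

9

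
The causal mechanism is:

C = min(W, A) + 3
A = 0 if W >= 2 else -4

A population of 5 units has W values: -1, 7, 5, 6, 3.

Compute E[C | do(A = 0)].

2.8

do(A=0) breaks A's dependence on W. With A=0 fixed, C across the units is 2, 3, 3, 3, 3, mean 2.8.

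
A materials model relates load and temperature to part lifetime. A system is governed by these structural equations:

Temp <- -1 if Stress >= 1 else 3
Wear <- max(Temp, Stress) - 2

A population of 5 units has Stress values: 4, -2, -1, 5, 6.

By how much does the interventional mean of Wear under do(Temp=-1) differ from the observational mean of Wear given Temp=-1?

Every unit gets Temp=-1 under the intervention. Wear values become 2, -3, -3, 3, 4; E[Wear|do(Temp=-1)] = 0.6.
E[Wear|Temp=-1] averages over only the 3 units with Temp=-1 (Stress = 4, 5, 6): Wear = 2, 3, 4, mean 3.
Difference = 0.6 − 3 = -2.4.

-2.4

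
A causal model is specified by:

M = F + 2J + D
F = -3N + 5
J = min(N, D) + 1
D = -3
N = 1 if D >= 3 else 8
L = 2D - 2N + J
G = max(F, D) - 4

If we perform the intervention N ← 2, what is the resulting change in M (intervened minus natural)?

18

Under do(N=2), the mechanism N = 1 if D >= 3 else 8 is discarded; N is fixed at 2.
J = min(N, D) + 1  [with N=2, D=-3]  = -2
F = -3N + 5  [with N=2]  = -1
M = F + 2J + D  [with F=-1, J=-2, D=-3]  = -8
Without intervention: N = 1 if D >= 3 else 8  [with D=-3]  = 8; J = min(N, D) + 1  [with N=8, D=-3]  = -2; F = -3N + 5  [with N=8]  = -19; M = F + 2J + D  [with F=-19, J=-2, D=-3]  = -26.
Change = -8 − (-26) = 18.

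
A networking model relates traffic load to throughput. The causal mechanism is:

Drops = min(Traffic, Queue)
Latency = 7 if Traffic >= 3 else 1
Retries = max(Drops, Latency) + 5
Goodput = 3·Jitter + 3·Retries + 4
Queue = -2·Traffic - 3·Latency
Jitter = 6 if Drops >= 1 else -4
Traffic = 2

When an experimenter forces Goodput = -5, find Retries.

The intervention breaks the incoming arrows to Goodput: Goodput = 3·Jitter + 3·Retries + 4 no longer applies, and Goodput = -5.
Retries is not downstream of the intervention, so its value is determined by the original equations.
Latency = 7 if Traffic >= 3 else 1  [with Traffic=2]  = 1
Queue = -2·Traffic - 3·Latency  [with Traffic=2, Latency=1]  = -7
Drops = min(Traffic, Queue)  [with Traffic=2, Queue=-7]  = -7
Retries = max(Drops, Latency) + 5  [with Drops=-7, Latency=1]  = 6

6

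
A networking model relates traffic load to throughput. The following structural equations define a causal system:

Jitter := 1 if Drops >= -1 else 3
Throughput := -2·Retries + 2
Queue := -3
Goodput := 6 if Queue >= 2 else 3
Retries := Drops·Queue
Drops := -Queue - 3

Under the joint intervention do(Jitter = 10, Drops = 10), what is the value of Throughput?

62

The joint intervention fixes Jitter = 10, Drops = 10, removing each variable's own equation.
Retries = Drops·Queue  [with Drops=10, Queue=-3]  = -30
Throughput = -2·Retries + 2  [with Retries=-30]  = 62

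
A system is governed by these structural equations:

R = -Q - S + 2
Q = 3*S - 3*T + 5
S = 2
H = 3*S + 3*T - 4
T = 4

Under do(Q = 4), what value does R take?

The intervention breaks the incoming arrows to Q: Q = 3*S - 3*T + 5 no longer applies, and Q = 4.
R = -Q - S + 2  [with Q=4, S=2]  = -4

-4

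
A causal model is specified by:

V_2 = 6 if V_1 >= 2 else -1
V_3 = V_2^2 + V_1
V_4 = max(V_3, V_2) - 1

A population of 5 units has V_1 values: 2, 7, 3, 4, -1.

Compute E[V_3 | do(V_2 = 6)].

do(V_2=6) breaks V_2's dependence on V_1. With V_2=6 fixed, V_3 across the units is 38, 43, 39, 40, 35, mean 39.

39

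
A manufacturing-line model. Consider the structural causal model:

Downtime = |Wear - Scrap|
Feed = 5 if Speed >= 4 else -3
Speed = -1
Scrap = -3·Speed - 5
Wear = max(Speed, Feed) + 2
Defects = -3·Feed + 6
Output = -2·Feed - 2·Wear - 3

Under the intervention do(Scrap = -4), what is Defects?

The intervention breaks the incoming arrows to Scrap: Scrap = -3·Speed - 5 no longer applies, and Scrap = -4.
Since Defects is not a descendant of the intervened variable, it is unaffected.
Feed = 5 if Speed >= 4 else -3  [with Speed=-1]  = -3
Defects = -3·Feed + 6  [with Feed=-3]  = 15

15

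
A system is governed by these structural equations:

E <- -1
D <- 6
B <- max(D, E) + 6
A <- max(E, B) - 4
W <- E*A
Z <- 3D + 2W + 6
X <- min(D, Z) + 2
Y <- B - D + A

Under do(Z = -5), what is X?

-3

Intervening sets Z = -5 and removes its equation (Z <- 3D + 2W + 6).
X = min(D, Z) + 2  [with D=6, Z=-5]  = -3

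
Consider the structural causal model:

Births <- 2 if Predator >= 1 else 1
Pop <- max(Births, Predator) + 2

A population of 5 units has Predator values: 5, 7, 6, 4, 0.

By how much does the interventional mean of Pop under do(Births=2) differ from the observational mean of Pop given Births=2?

Every unit gets Births=2 under the intervention. Pop values become 7, 9, 8, 6, 4; E[Pop|do(Births=2)] = 6.8.
Observing Births=2 restricts to units where Births's equation naturally yields 2: Predator ∈ {5, 7, 6, 4}. In that subpopulation Pop = 7, 9, 8, 6, mean 7.5.
Difference = 6.8 − 7.5 = -0.7.

-0.7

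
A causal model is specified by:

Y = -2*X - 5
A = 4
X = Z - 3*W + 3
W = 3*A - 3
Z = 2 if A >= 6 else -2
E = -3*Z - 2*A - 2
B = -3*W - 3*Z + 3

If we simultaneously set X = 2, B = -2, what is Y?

-9

Setting X = 2, B = -2 by intervention discards those variables' equations.
Y = -2*X - 5  [with X=2]  = -9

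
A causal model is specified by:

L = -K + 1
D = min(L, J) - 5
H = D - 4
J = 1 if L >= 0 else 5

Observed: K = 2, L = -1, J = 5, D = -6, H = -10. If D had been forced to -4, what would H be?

Intervening sets D = -4 and removes its equation (D = min(L, J) - 5).
H = D - 4  [with D=-4]  = -8

-8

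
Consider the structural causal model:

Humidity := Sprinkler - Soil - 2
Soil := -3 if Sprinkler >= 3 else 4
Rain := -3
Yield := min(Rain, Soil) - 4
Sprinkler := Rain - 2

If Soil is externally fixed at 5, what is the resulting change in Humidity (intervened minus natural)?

The intervention breaks the incoming arrows to Soil: Soil := -3 if Sprinkler >= 3 else 4 no longer applies, and Soil = 5.
Sprinkler = Rain - 2  [with Rain=-3]  = -5
Humidity = Sprinkler - Soil - 2  [with Sprinkler=-5, Soil=5]  = -12
Without intervention: Sprinkler = Rain - 2  [with Rain=-3]  = -5; Soil = -3 if Sprinkler >= 3 else 4  [with Sprinkler=-5]  = 4; Humidity = Sprinkler - Soil - 2  [with Sprinkler=-5, Soil=4]  = -11.
Change = -12 − (-11) = -1.

-1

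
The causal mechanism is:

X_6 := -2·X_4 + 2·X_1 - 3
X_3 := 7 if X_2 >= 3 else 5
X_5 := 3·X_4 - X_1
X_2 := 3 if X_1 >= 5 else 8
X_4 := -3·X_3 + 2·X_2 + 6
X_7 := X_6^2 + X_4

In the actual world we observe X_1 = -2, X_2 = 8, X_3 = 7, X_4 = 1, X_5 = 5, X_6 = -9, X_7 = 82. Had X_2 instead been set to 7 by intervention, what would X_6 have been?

Under do(X_2=7), the mechanism X_2 := 3 if X_1 >= 5 else 8 is discarded; X_2 is fixed at 7.
X_3 = 7 if X_2 >= 3 else 5  [with X_2=7]  = 7
X_4 = -3·X_3 + 2·X_2 + 6  [with X_3=7, X_2=7]  = -1
X_6 = -2·X_4 + 2·X_1 - 3  [with X_4=-1, X_1=-2]  = -5

-5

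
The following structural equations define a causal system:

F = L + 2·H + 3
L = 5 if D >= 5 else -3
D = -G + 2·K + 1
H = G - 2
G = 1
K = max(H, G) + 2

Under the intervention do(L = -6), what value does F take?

-5

The intervention breaks the incoming arrows to L: L = 5 if D >= 5 else -3 no longer applies, and L = -6.
H = G - 2  [with G=1]  = -1
F = L + 2·H + 3  [with L=-6, H=-1]  = -5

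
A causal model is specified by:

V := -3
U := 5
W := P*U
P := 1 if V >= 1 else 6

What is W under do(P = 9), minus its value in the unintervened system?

The intervention breaks the incoming arrows to P: P := 1 if V >= 1 else 6 no longer applies, and P = 9.
W = P*U  [with P=9, U=5]  = 45
Without intervention: P = 1 if V >= 1 else 6  [with V=-3]  = 6; W = P*U  [with P=6, U=5]  = 30.
Change = 45 − 30 = 15.

15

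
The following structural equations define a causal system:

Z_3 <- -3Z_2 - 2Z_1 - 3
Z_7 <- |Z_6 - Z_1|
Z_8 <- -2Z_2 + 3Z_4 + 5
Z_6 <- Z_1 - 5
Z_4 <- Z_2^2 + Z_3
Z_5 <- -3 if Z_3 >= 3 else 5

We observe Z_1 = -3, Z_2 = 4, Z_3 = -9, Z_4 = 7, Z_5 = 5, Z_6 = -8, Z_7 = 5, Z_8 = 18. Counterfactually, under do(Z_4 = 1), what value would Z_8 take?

0

do(Z_4=1) replaces the equation Z_4 <- Z_2^2 + Z_3 with the constant Z_4 = 1.
Z_8 = -2Z_2 + 3Z_4 + 5  [with Z_2=4, Z_4=1]  = 0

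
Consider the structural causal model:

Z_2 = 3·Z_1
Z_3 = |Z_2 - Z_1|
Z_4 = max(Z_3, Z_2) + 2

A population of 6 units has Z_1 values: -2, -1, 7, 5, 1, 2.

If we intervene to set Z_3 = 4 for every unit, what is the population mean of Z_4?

do(Z_3=4) breaks Z_3's dependence on Z_1. With Z_3=4 fixed, Z_4 across the units is 6, 6, 23, 17, 6, 8, mean 11.

11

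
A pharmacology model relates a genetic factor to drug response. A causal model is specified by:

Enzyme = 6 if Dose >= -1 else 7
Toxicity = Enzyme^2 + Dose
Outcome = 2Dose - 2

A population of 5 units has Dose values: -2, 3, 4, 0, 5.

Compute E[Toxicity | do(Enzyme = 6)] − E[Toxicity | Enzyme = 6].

-1

Under do(Enzyme=6), Enzyme's equation is replaced by Enzyme=6 for every unit. Per-unit Toxicity: 34, 39, 40, 36, 41. Mean = 38.
Observing Enzyme=6 restricts to units where Enzyme's equation naturally yields 6: Dose ∈ {3, 4, 0, 5}. In that subpopulation Toxicity = 39, 40, 36, 41, mean 39.
Difference = 38 − 39 = -1.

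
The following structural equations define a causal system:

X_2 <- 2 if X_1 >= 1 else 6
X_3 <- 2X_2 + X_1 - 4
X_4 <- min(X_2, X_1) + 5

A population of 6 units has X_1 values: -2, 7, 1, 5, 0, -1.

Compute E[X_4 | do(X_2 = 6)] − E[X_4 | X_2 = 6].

2.5

Under do(X_2=6), X_2's equation is replaced by X_2=6 for every unit. Per-unit X_4: 3, 11, 6, 10, 5, 4. Mean = 6.5.
E[X_4|X_2=6] averages over only the 3 units with X_2=6 (X_1 = -2, 0, -1): X_4 = 3, 5, 4, mean 4.
Difference = 6.5 − 4 = 2.5.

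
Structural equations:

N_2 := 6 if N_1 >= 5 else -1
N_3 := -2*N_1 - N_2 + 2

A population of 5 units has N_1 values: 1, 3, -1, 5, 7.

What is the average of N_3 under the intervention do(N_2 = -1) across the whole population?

The intervention sets N_2=-1 in all 5 units regardless of N_1. Recomputing N_3 per unit gives 1, -3, 5, -7, -11; average -3.

-3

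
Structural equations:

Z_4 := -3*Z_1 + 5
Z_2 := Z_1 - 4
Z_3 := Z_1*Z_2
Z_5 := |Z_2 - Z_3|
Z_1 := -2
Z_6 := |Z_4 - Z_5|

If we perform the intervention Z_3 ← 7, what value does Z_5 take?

do(Z_3=7) replaces the equation Z_3 := Z_1*Z_2 with the constant Z_3 = 7.
Z_2 = Z_1 - 4  [with Z_1=-2]  = -6
Z_5 = |Z_2 - Z_3|  [with Z_2=-6, Z_3=7]  = 13

13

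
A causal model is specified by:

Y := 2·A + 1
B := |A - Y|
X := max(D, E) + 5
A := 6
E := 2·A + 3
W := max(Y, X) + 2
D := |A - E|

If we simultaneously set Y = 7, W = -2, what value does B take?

1

Under do(Y = 7, W = -2), each intervened variable's structural equation is replaced by its fixed value.
B = |A - Y|  [with A=6, Y=7]  = 1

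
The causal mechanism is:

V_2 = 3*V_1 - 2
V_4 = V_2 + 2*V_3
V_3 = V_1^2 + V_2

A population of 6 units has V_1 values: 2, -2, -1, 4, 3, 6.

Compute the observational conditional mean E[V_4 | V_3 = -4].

Conditioning on V_3=-4 selects the 2 unit(s) with V_1 ∈ {-2, -1}. Their V_4 values: -16, -13. Mean = -14.5.

-14.5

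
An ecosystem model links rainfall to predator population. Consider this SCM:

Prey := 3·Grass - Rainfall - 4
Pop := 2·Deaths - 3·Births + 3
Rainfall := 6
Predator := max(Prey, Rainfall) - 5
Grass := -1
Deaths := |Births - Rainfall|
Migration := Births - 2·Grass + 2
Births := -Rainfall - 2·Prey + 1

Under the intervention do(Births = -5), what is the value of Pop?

do(Births=-5) replaces the equation Births := -Rainfall - 2·Prey + 1 with the constant Births = -5.
Deaths = |Births - Rainfall|  [with Births=-5, Rainfall=6]  = 11
Pop = 2·Deaths - 3·Births + 3  [with Deaths=11, Births=-5]  = 40

40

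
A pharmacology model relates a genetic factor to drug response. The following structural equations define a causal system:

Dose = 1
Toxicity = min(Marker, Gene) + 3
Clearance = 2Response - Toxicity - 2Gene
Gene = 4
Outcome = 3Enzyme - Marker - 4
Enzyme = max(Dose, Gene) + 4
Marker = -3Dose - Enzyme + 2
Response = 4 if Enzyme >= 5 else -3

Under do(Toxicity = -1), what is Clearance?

1

Intervening sets Toxicity = -1 and removes its equation (Toxicity = min(Marker, Gene) + 3).
Enzyme = max(Dose, Gene) + 4  [with Dose=1, Gene=4]  = 8
Response = 4 if Enzyme >= 5 else -3  [with Enzyme=8]  = 4
Clearance = 2Response - Toxicity - 2Gene  [with Response=4, Toxicity=-1, Gene=4]  = 1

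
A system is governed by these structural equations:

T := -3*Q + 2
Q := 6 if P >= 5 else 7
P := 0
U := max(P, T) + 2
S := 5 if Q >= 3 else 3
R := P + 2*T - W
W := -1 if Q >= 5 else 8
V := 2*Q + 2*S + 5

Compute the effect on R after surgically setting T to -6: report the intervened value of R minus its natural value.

26

Intervening sets T = -6 and removes its equation (T := -3*Q + 2).
Q = 6 if P >= 5 else 7  [with P=0]  = 7
W = -1 if Q >= 5 else 8  [with Q=7]  = -1
R = P + 2*T - W  [with P=0, T=-6, W=-1]  = -11
Without intervention: Q = 6 if P >= 5 else 7  [with P=0]  = 7; W = -1 if Q >= 5 else 8  [with Q=7]  = -1; T = -3*Q + 2  [with Q=7]  = -19; R = P + 2*T - W  [with P=0, T=-19, W=-1]  = -37.
Change = -11 − (-37) = 26.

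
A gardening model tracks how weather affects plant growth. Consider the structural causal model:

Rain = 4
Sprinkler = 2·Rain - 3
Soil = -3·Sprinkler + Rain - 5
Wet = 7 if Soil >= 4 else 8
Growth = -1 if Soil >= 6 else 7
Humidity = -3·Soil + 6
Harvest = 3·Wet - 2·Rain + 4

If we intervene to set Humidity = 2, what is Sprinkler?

5

do(Humidity=2) replaces the equation Humidity = -3·Soil + 6 with the constant Humidity = 2.
Sprinkler is not downstream of the intervention, so its value is determined by the original equations.
Sprinkler = 2·Rain - 3  [with Rain=4]  = 5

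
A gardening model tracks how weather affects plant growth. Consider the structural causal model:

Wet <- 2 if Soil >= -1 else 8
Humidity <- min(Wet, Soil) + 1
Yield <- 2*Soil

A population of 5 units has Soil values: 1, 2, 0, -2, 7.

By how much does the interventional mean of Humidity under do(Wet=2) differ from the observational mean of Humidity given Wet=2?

The intervention sets Wet=2 in all 5 units regardless of Soil. Recomputing Humidity per unit gives 2, 3, 1, -1, 3; average 1.6.
Conditioning on Wet=2 selects the 4 unit(s) with Soil ∈ {1, 2, 0, 7}. Their Humidity values: 2, 3, 1, 3. Mean = 2.25.
Difference = 1.6 − 2.25 = -0.65.

-0.65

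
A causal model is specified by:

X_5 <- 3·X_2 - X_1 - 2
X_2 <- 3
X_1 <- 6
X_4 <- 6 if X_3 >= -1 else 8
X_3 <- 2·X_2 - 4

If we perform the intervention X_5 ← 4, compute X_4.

6

The intervention breaks the incoming arrows to X_5: X_5 <- 3·X_2 - X_1 - 2 no longer applies, and X_5 = 4.
Since X_4 is not a descendant of the intervened variable, it is unaffected.
X_3 = 2·X_2 - 4  [with X_2=3]  = 2
X_4 = 6 if X_3 >= -1 else 8  [with X_3=2]  = 6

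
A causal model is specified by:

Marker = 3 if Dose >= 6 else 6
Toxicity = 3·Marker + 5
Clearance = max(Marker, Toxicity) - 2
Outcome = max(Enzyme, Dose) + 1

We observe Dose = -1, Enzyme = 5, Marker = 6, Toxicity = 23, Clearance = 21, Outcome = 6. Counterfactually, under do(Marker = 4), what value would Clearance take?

15

do(Marker=4) replaces the equation Marker = 3 if Dose >= 6 else 6 with the constant Marker = 4.
Toxicity = 3·Marker + 5  [with Marker=4]  = 17
Clearance = max(Marker, Toxicity) - 2  [with Marker=4, Toxicity=17]  = 15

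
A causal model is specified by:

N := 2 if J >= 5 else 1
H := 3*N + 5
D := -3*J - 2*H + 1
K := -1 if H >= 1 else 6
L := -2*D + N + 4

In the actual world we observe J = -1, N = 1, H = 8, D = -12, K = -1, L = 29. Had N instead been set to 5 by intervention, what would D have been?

-36

Under do(N=5), the mechanism N := 2 if J >= 5 else 1 is discarded; N is fixed at 5.
H = 3*N + 5  [with N=5]  = 20
D = -3*J - 2*H + 1  [with J=-1, H=20]  = -36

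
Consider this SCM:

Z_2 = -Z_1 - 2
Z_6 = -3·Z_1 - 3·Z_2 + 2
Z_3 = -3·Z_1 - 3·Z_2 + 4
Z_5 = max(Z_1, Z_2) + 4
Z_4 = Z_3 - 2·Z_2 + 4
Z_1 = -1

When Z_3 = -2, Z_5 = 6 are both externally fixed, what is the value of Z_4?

The joint intervention fixes Z_3 = -2, Z_5 = 6, removing each variable's own equation.
Z_2 = -Z_1 - 2  [with Z_1=-1]  = -1
Z_4 = Z_3 - 2·Z_2 + 4  [with Z_3=-2, Z_2=-1]  = 4

4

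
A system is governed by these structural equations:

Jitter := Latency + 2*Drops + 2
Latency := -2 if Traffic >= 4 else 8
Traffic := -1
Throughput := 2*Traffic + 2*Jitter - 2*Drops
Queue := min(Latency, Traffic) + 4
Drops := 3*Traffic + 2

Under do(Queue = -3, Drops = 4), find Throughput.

Setting Queue = -3, Drops = 4 by intervention discards those variables' equations.
Latency = -2 if Traffic >= 4 else 8  [with Traffic=-1]  = 8
Jitter = Latency + 2*Drops + 2  [with Latency=8, Drops=4]  = 18
Throughput = 2*Traffic + 2*Jitter - 2*Drops  [with Traffic=-1, Jitter=18, Drops=4]  = 26

26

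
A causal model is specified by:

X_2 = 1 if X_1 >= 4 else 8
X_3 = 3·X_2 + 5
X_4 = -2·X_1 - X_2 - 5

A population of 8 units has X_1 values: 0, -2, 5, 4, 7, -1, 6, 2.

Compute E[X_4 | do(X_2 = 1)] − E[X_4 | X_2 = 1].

The intervention sets X_2=1 in all 8 units regardless of X_1. Recomputing X_4 per unit gives -6, -2, -16, -14, -20, -4, -18, -10; average -11.25.
Conditioning on X_2=1 selects the 4 unit(s) with X_1 ∈ {5, 4, 7, 6}. Their X_4 values: -16, -14, -20, -18. Mean = -17.
Difference = -11.25 − (-17) = 5.75.

5.75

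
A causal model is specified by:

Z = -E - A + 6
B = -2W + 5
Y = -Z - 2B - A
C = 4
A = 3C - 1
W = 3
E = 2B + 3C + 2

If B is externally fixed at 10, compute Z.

The intervention breaks the incoming arrows to B: B = -2W + 5 no longer applies, and B = 10.
E = 2B + 3C + 2  [with B=10, C=4]  = 34
A = 3C - 1  [with C=4]  = 11
Z = -E - A + 6  [with E=34, A=11]  = -39

-39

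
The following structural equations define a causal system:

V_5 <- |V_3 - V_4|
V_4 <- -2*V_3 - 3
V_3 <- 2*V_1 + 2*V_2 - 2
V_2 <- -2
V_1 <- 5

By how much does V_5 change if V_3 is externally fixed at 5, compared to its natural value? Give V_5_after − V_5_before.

do(V_3=5) replaces the equation V_3 <- 2*V_1 + 2*V_2 - 2 with the constant V_3 = 5.
V_4 = -2*V_3 - 3  [with V_3=5]  = -13
V_5 = |V_3 - V_4|  [with V_3=5, V_4=-13]  = 18
Without intervention: V_3 = 2*V_1 + 2*V_2 - 2  [with V_1=5, V_2=-2]  = 4; V_4 = -2*V_3 - 3  [with V_3=4]  = -11; V_5 = |V_3 - V_4|  [with V_3=4, V_4=-11]  = 15.
Change = 18 − 15 = 3.

3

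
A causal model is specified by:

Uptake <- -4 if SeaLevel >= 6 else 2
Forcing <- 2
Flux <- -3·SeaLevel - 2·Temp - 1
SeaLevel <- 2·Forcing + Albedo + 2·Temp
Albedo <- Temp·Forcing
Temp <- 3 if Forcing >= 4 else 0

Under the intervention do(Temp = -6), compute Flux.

71

do(Temp=-6) replaces the equation Temp <- 3 if Forcing >= 4 else 0 with the constant Temp = -6.
Albedo = Temp·Forcing  [with Temp=-6, Forcing=2]  = -12
SeaLevel = 2·Forcing + Albedo + 2·Temp  [with Forcing=2, Albedo=-12, Temp=-6]  = -20
Flux = -3·SeaLevel - 2·Temp - 1  [with SeaLevel=-20, Temp=-6]  = 71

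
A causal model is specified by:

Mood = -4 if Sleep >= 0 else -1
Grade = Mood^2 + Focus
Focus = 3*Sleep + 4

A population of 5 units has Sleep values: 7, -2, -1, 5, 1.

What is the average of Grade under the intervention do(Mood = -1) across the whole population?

11

do(Mood=-1) breaks Mood's dependence on Sleep. With Mood=-1 fixed, Grade across the units is 26, -1, 2, 20, 8, mean 11.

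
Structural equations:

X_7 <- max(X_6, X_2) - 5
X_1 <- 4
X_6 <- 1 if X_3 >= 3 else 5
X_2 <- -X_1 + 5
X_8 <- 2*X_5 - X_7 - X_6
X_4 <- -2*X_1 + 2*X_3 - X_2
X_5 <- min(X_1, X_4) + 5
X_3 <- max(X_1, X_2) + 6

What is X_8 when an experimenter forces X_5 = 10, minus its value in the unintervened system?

do(X_5=10) replaces the equation X_5 <- min(X_1, X_4) + 5 with the constant X_5 = 10.
X_2 = -X_1 + 5  [with X_1=4]  = 1
X_3 = max(X_1, X_2) + 6  [with X_1=4, X_2=1]  = 10
X_6 = 1 if X_3 >= 3 else 5  [with X_3=10]  = 1
X_7 = max(X_6, X_2) - 5  [with X_6=1, X_2=1]  = -4
X_8 = 2*X_5 - X_7 - X_6  [with X_5=10, X_7=-4, X_6=1]  = 23
Without intervention: X_2 = -X_1 + 5  [with X_1=4]  = 1; X_3 = max(X_1, X_2) + 6  [with X_1=4, X_2=1]  = 10; X_4 = -2*X_1 + 2*X_3 - X_2  [with X_1=4, X_3=10, X_2=1]  = 11; X_5 = min(X_1, X_4) + 5  [with X_1=4, X_4=11]  = 9; X_6 = 1 if X_3 >= 3 else 5  [with X_3=10]  = 1; X_7 = max(X_6, X_2) - 5  [with X_6=1, X_2=1]  = -4; X_8 = 2*X_5 - X_7 - X_6  [with X_5=9, X_7=-4, X_6=1]  = 21.
Change = 23 − 21 = 2.

2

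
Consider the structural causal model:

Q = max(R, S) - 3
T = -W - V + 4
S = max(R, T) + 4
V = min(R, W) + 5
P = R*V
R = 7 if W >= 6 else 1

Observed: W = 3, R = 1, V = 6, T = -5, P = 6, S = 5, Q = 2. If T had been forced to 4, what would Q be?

5

The intervention breaks the incoming arrows to T: T = -W - V + 4 no longer applies, and T = 4.
R = 7 if W >= 6 else 1  [with W=3]  = 1
S = max(R, T) + 4  [with R=1, T=4]  = 8
Q = max(R, S) - 3  [with R=1, S=8]  = 5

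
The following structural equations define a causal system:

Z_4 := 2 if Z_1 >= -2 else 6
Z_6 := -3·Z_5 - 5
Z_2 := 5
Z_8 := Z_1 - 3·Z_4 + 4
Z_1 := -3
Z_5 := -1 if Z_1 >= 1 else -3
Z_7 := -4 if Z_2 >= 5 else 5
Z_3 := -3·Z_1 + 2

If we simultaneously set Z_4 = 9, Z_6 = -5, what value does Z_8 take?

Under do(Z_4 = 9, Z_6 = -5), each intervened variable's structural equation is replaced by its fixed value.
Z_8 = Z_1 - 3·Z_4 + 4  [with Z_1=-3, Z_4=9]  = -26

-26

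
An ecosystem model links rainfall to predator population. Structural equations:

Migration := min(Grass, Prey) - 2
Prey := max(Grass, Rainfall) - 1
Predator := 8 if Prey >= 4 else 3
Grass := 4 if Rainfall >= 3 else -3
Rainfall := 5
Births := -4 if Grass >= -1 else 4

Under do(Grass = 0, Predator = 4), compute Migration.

The joint intervention fixes Grass = 0, Predator = 4, removing each variable's own equation.
Prey = max(Grass, Rainfall) - 1  [with Grass=0, Rainfall=5]  = 4
Migration = min(Grass, Prey) - 2  [with Grass=0, Prey=4]  = -2

-2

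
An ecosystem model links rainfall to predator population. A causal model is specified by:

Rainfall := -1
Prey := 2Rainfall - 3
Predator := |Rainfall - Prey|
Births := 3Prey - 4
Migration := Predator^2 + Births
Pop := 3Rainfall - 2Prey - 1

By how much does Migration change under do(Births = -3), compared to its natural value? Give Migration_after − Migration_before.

16

Intervening sets Births = -3 and removes its equation (Births := 3Prey - 4).
Prey = 2Rainfall - 3  [with Rainfall=-1]  = -5
Predator = |Rainfall - Prey|  [with Rainfall=-1, Prey=-5]  = 4
Migration = Predator^2 + Births  [with Predator=4, Births=-3]  = 13
Without intervention: Prey = 2Rainfall - 3  [with Rainfall=-1]  = -5; Predator = |Rainfall - Prey|  [with Rainfall=-1, Prey=-5]  = 4; Births = 3Prey - 4  [with Prey=-5]  = -19; Migration = Predator^2 + Births  [with Predator=4, Births=-19]  = -3.
Change = 13 − (-3) = 16.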